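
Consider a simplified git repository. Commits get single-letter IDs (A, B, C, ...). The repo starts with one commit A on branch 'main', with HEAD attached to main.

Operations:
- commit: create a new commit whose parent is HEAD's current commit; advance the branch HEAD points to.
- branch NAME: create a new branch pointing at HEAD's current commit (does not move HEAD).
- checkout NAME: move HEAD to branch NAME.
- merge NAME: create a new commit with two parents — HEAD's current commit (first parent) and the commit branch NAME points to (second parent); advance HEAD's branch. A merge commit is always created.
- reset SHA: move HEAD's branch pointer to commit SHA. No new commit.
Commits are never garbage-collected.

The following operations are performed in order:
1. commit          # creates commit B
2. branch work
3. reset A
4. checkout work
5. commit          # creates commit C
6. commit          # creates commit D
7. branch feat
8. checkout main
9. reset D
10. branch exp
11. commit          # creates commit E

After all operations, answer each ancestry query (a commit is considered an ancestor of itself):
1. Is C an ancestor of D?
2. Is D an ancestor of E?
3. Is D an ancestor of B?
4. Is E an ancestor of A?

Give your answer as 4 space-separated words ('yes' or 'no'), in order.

After op 1 (commit): HEAD=main@B [main=B]
After op 2 (branch): HEAD=main@B [main=B work=B]
After op 3 (reset): HEAD=main@A [main=A work=B]
After op 4 (checkout): HEAD=work@B [main=A work=B]
After op 5 (commit): HEAD=work@C [main=A work=C]
After op 6 (commit): HEAD=work@D [main=A work=D]
After op 7 (branch): HEAD=work@D [feat=D main=A work=D]
After op 8 (checkout): HEAD=main@A [feat=D main=A work=D]
After op 9 (reset): HEAD=main@D [feat=D main=D work=D]
After op 10 (branch): HEAD=main@D [exp=D feat=D main=D work=D]
After op 11 (commit): HEAD=main@E [exp=D feat=D main=E work=D]
ancestors(D) = {A,B,C,D}; C in? yes
ancestors(E) = {A,B,C,D,E}; D in? yes
ancestors(B) = {A,B}; D in? no
ancestors(A) = {A}; E in? no

Answer: yes yes no no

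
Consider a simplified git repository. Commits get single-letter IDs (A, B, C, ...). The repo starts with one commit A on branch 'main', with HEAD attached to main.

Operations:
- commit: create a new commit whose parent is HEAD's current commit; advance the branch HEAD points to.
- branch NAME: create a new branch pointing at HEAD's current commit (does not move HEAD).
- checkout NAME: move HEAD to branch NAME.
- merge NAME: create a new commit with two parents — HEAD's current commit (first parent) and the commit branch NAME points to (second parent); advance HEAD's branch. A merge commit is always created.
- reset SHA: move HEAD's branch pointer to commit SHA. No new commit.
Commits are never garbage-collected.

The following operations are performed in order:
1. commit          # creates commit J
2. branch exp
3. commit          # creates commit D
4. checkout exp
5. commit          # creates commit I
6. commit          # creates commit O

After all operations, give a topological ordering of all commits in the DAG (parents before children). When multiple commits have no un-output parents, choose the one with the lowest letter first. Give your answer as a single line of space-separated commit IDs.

Answer: A J D I O

Derivation:
After op 1 (commit): HEAD=main@J [main=J]
After op 2 (branch): HEAD=main@J [exp=J main=J]
After op 3 (commit): HEAD=main@D [exp=J main=D]
After op 4 (checkout): HEAD=exp@J [exp=J main=D]
After op 5 (commit): HEAD=exp@I [exp=I main=D]
After op 6 (commit): HEAD=exp@O [exp=O main=D]
commit A: parents=[]
commit D: parents=['J']
commit I: parents=['J']
commit J: parents=['A']
commit O: parents=['I']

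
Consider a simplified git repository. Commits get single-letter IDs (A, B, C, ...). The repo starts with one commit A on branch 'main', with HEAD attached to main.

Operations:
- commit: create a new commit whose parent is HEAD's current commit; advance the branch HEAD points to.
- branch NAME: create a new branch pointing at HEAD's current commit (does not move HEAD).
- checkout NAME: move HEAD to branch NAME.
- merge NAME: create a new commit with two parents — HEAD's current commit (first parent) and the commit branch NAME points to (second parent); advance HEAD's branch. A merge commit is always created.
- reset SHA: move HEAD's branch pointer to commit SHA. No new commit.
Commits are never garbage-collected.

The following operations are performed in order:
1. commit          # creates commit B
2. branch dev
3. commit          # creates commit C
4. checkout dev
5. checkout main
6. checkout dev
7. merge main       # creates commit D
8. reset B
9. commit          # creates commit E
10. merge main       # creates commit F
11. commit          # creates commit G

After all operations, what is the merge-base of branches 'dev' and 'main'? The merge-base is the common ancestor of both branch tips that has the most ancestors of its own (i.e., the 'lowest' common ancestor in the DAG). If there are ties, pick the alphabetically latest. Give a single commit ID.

Answer: C

Derivation:
After op 1 (commit): HEAD=main@B [main=B]
After op 2 (branch): HEAD=main@B [dev=B main=B]
After op 3 (commit): HEAD=main@C [dev=B main=C]
After op 4 (checkout): HEAD=dev@B [dev=B main=C]
After op 5 (checkout): HEAD=main@C [dev=B main=C]
After op 6 (checkout): HEAD=dev@B [dev=B main=C]
After op 7 (merge): HEAD=dev@D [dev=D main=C]
After op 8 (reset): HEAD=dev@B [dev=B main=C]
After op 9 (commit): HEAD=dev@E [dev=E main=C]
After op 10 (merge): HEAD=dev@F [dev=F main=C]
After op 11 (commit): HEAD=dev@G [dev=G main=C]
ancestors(dev=G): ['A', 'B', 'C', 'E', 'F', 'G']
ancestors(main=C): ['A', 'B', 'C']
common: ['A', 'B', 'C']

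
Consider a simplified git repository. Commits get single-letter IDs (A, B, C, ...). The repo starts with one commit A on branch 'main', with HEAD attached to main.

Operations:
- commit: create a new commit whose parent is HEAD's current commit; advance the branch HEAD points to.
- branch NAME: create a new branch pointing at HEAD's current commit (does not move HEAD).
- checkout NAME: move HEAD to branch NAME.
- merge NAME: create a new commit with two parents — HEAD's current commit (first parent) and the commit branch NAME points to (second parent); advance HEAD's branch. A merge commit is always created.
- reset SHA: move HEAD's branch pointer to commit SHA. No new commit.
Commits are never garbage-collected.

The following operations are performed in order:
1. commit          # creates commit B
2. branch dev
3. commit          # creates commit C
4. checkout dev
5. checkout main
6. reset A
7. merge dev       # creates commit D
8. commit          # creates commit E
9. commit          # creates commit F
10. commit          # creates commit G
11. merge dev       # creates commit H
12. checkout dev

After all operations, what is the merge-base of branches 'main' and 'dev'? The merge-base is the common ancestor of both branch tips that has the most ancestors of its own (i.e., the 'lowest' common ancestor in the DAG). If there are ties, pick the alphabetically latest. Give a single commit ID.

After op 1 (commit): HEAD=main@B [main=B]
After op 2 (branch): HEAD=main@B [dev=B main=B]
After op 3 (commit): HEAD=main@C [dev=B main=C]
After op 4 (checkout): HEAD=dev@B [dev=B main=C]
After op 5 (checkout): HEAD=main@C [dev=B main=C]
After op 6 (reset): HEAD=main@A [dev=B main=A]
After op 7 (merge): HEAD=main@D [dev=B main=D]
After op 8 (commit): HEAD=main@E [dev=B main=E]
After op 9 (commit): HEAD=main@F [dev=B main=F]
After op 10 (commit): HEAD=main@G [dev=B main=G]
After op 11 (merge): HEAD=main@H [dev=B main=H]
After op 12 (checkout): HEAD=dev@B [dev=B main=H]
ancestors(main=H): ['A', 'B', 'D', 'E', 'F', 'G', 'H']
ancestors(dev=B): ['A', 'B']
common: ['A', 'B']

Answer: B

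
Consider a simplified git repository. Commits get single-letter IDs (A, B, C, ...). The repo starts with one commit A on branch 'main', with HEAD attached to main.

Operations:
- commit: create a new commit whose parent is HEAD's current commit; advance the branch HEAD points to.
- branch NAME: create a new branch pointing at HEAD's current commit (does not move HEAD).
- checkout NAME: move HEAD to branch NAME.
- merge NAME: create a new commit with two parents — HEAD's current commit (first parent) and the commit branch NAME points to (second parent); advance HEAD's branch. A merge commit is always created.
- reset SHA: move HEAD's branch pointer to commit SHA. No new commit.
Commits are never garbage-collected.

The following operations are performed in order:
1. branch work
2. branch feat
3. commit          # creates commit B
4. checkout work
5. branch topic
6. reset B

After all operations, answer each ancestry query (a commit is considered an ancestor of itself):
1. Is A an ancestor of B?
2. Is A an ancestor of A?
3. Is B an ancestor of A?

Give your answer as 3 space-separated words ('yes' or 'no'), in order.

Answer: yes yes no

Derivation:
After op 1 (branch): HEAD=main@A [main=A work=A]
After op 2 (branch): HEAD=main@A [feat=A main=A work=A]
After op 3 (commit): HEAD=main@B [feat=A main=B work=A]
After op 4 (checkout): HEAD=work@A [feat=A main=B work=A]
After op 5 (branch): HEAD=work@A [feat=A main=B topic=A work=A]
After op 6 (reset): HEAD=work@B [feat=A main=B topic=A work=B]
ancestors(B) = {A,B}; A in? yes
ancestors(A) = {A}; A in? yes
ancestors(A) = {A}; B in? no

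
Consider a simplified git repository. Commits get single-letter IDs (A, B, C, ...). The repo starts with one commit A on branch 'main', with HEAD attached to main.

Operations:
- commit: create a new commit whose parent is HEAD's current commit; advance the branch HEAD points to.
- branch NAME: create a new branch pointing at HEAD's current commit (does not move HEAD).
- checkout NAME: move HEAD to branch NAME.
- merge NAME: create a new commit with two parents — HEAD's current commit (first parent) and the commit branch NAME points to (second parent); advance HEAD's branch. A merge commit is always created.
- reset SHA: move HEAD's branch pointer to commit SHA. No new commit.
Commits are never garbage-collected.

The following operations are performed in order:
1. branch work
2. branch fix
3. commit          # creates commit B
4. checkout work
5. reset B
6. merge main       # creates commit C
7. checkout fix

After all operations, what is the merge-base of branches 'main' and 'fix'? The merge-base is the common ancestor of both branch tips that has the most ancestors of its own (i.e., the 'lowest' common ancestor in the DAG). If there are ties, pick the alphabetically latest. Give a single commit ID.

Answer: A

Derivation:
After op 1 (branch): HEAD=main@A [main=A work=A]
After op 2 (branch): HEAD=main@A [fix=A main=A work=A]
After op 3 (commit): HEAD=main@B [fix=A main=B work=A]
After op 4 (checkout): HEAD=work@A [fix=A main=B work=A]
After op 5 (reset): HEAD=work@B [fix=A main=B work=B]
After op 6 (merge): HEAD=work@C [fix=A main=B work=C]
After op 7 (checkout): HEAD=fix@A [fix=A main=B work=C]
ancestors(main=B): ['A', 'B']
ancestors(fix=A): ['A']
common: ['A']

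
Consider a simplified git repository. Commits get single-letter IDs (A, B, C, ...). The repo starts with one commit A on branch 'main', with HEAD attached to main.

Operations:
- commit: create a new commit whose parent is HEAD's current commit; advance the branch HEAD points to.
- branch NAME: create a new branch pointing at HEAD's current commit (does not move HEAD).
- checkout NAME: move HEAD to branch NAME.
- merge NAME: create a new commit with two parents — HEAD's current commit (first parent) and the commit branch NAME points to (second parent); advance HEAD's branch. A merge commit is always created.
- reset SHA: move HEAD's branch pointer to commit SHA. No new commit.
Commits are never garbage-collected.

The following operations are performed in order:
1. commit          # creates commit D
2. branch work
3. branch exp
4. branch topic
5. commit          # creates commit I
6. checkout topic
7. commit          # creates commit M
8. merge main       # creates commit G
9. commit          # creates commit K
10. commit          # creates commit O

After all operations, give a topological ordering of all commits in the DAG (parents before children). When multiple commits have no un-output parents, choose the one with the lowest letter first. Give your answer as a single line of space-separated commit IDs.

Answer: A D I M G K O

Derivation:
After op 1 (commit): HEAD=main@D [main=D]
After op 2 (branch): HEAD=main@D [main=D work=D]
After op 3 (branch): HEAD=main@D [exp=D main=D work=D]
After op 4 (branch): HEAD=main@D [exp=D main=D topic=D work=D]
After op 5 (commit): HEAD=main@I [exp=D main=I topic=D work=D]
After op 6 (checkout): HEAD=topic@D [exp=D main=I topic=D work=D]
After op 7 (commit): HEAD=topic@M [exp=D main=I topic=M work=D]
After op 8 (merge): HEAD=topic@G [exp=D main=I topic=G work=D]
After op 9 (commit): HEAD=topic@K [exp=D main=I topic=K work=D]
After op 10 (commit): HEAD=topic@O [exp=D main=I topic=O work=D]
commit A: parents=[]
commit D: parents=['A']
commit G: parents=['M', 'I']
commit I: parents=['D']
commit K: parents=['G']
commit M: parents=['D']
commit O: parents=['K']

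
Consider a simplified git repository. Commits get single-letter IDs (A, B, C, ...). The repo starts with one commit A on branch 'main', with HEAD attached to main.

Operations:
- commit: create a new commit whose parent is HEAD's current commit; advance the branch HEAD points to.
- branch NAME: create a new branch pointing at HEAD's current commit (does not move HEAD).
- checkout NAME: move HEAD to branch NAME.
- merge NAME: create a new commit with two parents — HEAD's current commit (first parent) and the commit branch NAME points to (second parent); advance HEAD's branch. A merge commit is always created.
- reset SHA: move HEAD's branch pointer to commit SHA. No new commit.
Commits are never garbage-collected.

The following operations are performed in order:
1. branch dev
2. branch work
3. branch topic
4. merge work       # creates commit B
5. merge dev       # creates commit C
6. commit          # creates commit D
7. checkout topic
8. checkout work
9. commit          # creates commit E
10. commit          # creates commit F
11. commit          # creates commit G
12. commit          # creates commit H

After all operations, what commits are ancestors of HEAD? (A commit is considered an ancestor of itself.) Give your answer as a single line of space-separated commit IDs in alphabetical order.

Answer: A E F G H

Derivation:
After op 1 (branch): HEAD=main@A [dev=A main=A]
After op 2 (branch): HEAD=main@A [dev=A main=A work=A]
After op 3 (branch): HEAD=main@A [dev=A main=A topic=A work=A]
After op 4 (merge): HEAD=main@B [dev=A main=B topic=A work=A]
After op 5 (merge): HEAD=main@C [dev=A main=C topic=A work=A]
After op 6 (commit): HEAD=main@D [dev=A main=D topic=A work=A]
After op 7 (checkout): HEAD=topic@A [dev=A main=D topic=A work=A]
After op 8 (checkout): HEAD=work@A [dev=A main=D topic=A work=A]
After op 9 (commit): HEAD=work@E [dev=A main=D topic=A work=E]
After op 10 (commit): HEAD=work@F [dev=A main=D topic=A work=F]
After op 11 (commit): HEAD=work@G [dev=A main=D topic=A work=G]
After op 12 (commit): HEAD=work@H [dev=A main=D topic=A work=H]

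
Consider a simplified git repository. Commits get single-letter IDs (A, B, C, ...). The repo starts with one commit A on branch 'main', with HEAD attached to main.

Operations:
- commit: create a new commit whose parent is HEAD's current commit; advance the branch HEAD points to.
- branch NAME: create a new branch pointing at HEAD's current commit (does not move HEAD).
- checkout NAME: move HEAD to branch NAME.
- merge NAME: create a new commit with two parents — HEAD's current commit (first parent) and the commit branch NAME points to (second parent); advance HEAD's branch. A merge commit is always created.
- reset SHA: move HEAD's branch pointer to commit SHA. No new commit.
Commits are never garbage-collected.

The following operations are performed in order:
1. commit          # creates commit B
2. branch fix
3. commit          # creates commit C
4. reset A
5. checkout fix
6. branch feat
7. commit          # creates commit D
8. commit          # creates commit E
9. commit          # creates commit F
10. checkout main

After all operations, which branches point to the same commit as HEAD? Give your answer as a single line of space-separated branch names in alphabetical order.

After op 1 (commit): HEAD=main@B [main=B]
After op 2 (branch): HEAD=main@B [fix=B main=B]
After op 3 (commit): HEAD=main@C [fix=B main=C]
After op 4 (reset): HEAD=main@A [fix=B main=A]
After op 5 (checkout): HEAD=fix@B [fix=B main=A]
After op 6 (branch): HEAD=fix@B [feat=B fix=B main=A]
After op 7 (commit): HEAD=fix@D [feat=B fix=D main=A]
After op 8 (commit): HEAD=fix@E [feat=B fix=E main=A]
After op 9 (commit): HEAD=fix@F [feat=B fix=F main=A]
After op 10 (checkout): HEAD=main@A [feat=B fix=F main=A]

Answer: main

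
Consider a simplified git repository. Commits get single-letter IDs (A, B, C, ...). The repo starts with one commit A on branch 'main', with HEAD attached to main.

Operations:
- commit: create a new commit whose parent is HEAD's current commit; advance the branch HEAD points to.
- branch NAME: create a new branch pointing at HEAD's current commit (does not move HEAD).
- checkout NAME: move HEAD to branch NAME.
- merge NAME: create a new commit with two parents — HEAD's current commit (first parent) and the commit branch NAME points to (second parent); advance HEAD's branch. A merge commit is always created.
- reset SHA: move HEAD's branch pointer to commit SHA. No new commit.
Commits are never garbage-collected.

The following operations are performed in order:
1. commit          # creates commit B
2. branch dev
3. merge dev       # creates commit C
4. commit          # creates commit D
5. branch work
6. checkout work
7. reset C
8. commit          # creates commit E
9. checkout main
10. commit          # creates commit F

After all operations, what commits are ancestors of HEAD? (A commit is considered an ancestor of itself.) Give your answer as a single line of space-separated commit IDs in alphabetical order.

Answer: A B C D F

Derivation:
After op 1 (commit): HEAD=main@B [main=B]
After op 2 (branch): HEAD=main@B [dev=B main=B]
After op 3 (merge): HEAD=main@C [dev=B main=C]
After op 4 (commit): HEAD=main@D [dev=B main=D]
After op 5 (branch): HEAD=main@D [dev=B main=D work=D]
After op 6 (checkout): HEAD=work@D [dev=B main=D work=D]
After op 7 (reset): HEAD=work@C [dev=B main=D work=C]
After op 8 (commit): HEAD=work@E [dev=B main=D work=E]
After op 9 (checkout): HEAD=main@D [dev=B main=D work=E]
After op 10 (commit): HEAD=main@F [dev=B main=F work=E]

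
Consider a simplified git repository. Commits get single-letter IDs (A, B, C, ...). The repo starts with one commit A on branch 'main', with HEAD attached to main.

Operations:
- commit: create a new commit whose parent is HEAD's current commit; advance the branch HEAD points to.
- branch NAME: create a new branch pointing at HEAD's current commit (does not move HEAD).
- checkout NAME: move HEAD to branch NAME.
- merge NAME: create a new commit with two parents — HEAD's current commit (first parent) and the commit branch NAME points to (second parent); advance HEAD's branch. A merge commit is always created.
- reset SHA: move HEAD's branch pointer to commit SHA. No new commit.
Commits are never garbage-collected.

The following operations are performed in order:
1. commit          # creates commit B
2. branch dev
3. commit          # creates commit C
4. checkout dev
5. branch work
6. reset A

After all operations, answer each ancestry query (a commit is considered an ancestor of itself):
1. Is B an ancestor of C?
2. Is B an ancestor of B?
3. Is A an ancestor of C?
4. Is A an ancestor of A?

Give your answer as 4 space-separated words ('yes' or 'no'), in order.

After op 1 (commit): HEAD=main@B [main=B]
After op 2 (branch): HEAD=main@B [dev=B main=B]
After op 3 (commit): HEAD=main@C [dev=B main=C]
After op 4 (checkout): HEAD=dev@B [dev=B main=C]
After op 5 (branch): HEAD=dev@B [dev=B main=C work=B]
After op 6 (reset): HEAD=dev@A [dev=A main=C work=B]
ancestors(C) = {A,B,C}; B in? yes
ancestors(B) = {A,B}; B in? yes
ancestors(C) = {A,B,C}; A in? yes
ancestors(A) = {A}; A in? yes

Answer: yes yes yes yes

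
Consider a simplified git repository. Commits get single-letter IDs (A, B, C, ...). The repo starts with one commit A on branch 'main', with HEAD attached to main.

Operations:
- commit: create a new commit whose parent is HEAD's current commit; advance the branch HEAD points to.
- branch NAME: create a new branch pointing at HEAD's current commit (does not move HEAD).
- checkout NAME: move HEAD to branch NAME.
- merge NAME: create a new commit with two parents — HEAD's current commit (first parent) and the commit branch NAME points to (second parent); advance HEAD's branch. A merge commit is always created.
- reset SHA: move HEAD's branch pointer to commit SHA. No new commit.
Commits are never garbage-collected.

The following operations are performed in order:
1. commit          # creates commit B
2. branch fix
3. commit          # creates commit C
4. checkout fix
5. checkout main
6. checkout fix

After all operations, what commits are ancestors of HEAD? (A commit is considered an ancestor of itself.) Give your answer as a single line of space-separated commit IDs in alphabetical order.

After op 1 (commit): HEAD=main@B [main=B]
After op 2 (branch): HEAD=main@B [fix=B main=B]
After op 3 (commit): HEAD=main@C [fix=B main=C]
After op 4 (checkout): HEAD=fix@B [fix=B main=C]
After op 5 (checkout): HEAD=main@C [fix=B main=C]
After op 6 (checkout): HEAD=fix@B [fix=B main=C]

Answer: A B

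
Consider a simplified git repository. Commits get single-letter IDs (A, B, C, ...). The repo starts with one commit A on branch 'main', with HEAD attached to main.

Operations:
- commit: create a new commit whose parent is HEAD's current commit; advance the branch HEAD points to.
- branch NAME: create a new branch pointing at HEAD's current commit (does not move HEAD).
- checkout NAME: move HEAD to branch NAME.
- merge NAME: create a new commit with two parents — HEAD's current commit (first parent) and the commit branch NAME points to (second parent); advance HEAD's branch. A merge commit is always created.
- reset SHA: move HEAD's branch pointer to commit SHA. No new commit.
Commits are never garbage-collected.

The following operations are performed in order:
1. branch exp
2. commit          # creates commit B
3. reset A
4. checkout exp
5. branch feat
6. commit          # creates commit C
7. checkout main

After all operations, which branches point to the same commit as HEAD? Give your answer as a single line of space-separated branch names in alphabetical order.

Answer: feat main

Derivation:
After op 1 (branch): HEAD=main@A [exp=A main=A]
After op 2 (commit): HEAD=main@B [exp=A main=B]
After op 3 (reset): HEAD=main@A [exp=A main=A]
After op 4 (checkout): HEAD=exp@A [exp=A main=A]
After op 5 (branch): HEAD=exp@A [exp=A feat=A main=A]
After op 6 (commit): HEAD=exp@C [exp=C feat=A main=A]
After op 7 (checkout): HEAD=main@A [exp=C feat=A main=A]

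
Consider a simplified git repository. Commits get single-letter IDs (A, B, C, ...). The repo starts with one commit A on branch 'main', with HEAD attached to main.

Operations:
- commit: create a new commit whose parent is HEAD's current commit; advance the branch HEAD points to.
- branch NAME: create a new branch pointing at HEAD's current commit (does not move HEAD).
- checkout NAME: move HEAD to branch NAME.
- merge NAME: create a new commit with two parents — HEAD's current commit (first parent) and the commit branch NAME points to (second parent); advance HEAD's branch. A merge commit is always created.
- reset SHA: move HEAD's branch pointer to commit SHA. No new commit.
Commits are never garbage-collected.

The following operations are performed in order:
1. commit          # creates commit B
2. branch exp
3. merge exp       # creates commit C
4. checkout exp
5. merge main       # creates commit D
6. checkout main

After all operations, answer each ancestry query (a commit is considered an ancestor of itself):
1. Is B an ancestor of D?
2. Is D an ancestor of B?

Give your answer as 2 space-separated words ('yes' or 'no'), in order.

Answer: yes no

Derivation:
After op 1 (commit): HEAD=main@B [main=B]
After op 2 (branch): HEAD=main@B [exp=B main=B]
After op 3 (merge): HEAD=main@C [exp=B main=C]
After op 4 (checkout): HEAD=exp@B [exp=B main=C]
After op 5 (merge): HEAD=exp@D [exp=D main=C]
After op 6 (checkout): HEAD=main@C [exp=D main=C]
ancestors(D) = {A,B,C,D}; B in? yes
ancestors(B) = {A,B}; D in? no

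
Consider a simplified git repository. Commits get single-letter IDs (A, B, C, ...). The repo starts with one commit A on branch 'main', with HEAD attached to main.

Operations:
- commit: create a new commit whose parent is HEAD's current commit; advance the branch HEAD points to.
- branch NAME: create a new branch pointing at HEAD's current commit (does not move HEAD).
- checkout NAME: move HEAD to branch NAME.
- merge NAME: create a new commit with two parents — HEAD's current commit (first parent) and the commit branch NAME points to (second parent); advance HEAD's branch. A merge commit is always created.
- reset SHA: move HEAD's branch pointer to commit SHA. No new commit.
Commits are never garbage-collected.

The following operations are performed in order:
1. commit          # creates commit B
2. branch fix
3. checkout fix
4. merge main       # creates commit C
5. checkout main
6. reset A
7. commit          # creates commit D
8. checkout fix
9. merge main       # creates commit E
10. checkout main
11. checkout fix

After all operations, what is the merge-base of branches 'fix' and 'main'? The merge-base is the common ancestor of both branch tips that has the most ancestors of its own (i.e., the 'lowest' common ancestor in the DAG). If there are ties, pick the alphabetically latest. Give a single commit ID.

Answer: D

Derivation:
After op 1 (commit): HEAD=main@B [main=B]
After op 2 (branch): HEAD=main@B [fix=B main=B]
After op 3 (checkout): HEAD=fix@B [fix=B main=B]
After op 4 (merge): HEAD=fix@C [fix=C main=B]
After op 5 (checkout): HEAD=main@B [fix=C main=B]
After op 6 (reset): HEAD=main@A [fix=C main=A]
After op 7 (commit): HEAD=main@D [fix=C main=D]
After op 8 (checkout): HEAD=fix@C [fix=C main=D]
After op 9 (merge): HEAD=fix@E [fix=E main=D]
After op 10 (checkout): HEAD=main@D [fix=E main=D]
After op 11 (checkout): HEAD=fix@E [fix=E main=D]
ancestors(fix=E): ['A', 'B', 'C', 'D', 'E']
ancestors(main=D): ['A', 'D']
common: ['A', 'D']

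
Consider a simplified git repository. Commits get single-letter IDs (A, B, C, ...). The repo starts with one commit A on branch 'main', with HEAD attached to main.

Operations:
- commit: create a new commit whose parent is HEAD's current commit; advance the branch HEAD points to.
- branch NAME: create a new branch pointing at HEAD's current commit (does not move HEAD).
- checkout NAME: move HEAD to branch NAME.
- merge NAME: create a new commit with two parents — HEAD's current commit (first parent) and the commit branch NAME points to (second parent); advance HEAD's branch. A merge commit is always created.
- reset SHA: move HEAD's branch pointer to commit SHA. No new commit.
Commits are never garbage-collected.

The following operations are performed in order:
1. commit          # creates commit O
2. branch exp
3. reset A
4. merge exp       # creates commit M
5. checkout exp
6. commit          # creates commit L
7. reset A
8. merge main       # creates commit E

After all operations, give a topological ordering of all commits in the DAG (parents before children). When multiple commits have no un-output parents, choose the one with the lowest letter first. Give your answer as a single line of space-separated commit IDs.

Answer: A O L M E

Derivation:
After op 1 (commit): HEAD=main@O [main=O]
After op 2 (branch): HEAD=main@O [exp=O main=O]
After op 3 (reset): HEAD=main@A [exp=O main=A]
After op 4 (merge): HEAD=main@M [exp=O main=M]
After op 5 (checkout): HEAD=exp@O [exp=O main=M]
After op 6 (commit): HEAD=exp@L [exp=L main=M]
After op 7 (reset): HEAD=exp@A [exp=A main=M]
After op 8 (merge): HEAD=exp@E [exp=E main=M]
commit A: parents=[]
commit E: parents=['A', 'M']
commit L: parents=['O']
commit M: parents=['A', 'O']
commit O: parents=['A']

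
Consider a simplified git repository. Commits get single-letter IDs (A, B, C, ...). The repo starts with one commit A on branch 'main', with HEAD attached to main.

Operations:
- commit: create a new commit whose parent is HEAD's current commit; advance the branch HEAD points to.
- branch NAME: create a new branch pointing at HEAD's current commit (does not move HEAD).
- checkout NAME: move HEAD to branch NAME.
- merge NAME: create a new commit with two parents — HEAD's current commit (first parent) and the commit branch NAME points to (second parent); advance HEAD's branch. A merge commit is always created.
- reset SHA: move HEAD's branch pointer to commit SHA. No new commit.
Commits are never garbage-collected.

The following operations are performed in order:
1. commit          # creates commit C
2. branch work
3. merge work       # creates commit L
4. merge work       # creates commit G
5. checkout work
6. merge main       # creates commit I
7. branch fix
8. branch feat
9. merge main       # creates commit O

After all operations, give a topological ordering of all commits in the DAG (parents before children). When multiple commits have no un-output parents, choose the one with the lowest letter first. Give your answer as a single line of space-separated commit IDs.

After op 1 (commit): HEAD=main@C [main=C]
After op 2 (branch): HEAD=main@C [main=C work=C]
After op 3 (merge): HEAD=main@L [main=L work=C]
After op 4 (merge): HEAD=main@G [main=G work=C]
After op 5 (checkout): HEAD=work@C [main=G work=C]
After op 6 (merge): HEAD=work@I [main=G work=I]
After op 7 (branch): HEAD=work@I [fix=I main=G work=I]
After op 8 (branch): HEAD=work@I [feat=I fix=I main=G work=I]
After op 9 (merge): HEAD=work@O [feat=I fix=I main=G work=O]
commit A: parents=[]
commit C: parents=['A']
commit G: parents=['L', 'C']
commit I: parents=['C', 'G']
commit L: parents=['C', 'C']
commit O: parents=['I', 'G']

Answer: A C L G I O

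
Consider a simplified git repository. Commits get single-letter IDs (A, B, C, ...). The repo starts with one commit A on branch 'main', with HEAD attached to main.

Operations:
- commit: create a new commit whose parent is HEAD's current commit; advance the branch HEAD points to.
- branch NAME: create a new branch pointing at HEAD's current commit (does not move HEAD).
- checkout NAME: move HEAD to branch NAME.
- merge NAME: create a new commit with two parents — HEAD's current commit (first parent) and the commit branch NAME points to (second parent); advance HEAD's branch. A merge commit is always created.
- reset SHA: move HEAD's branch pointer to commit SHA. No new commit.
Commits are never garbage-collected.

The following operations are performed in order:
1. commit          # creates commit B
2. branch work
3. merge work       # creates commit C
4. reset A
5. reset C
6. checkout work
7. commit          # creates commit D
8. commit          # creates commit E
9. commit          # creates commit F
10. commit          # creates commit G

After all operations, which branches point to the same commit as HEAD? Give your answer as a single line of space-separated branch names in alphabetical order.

After op 1 (commit): HEAD=main@B [main=B]
After op 2 (branch): HEAD=main@B [main=B work=B]
After op 3 (merge): HEAD=main@C [main=C work=B]
After op 4 (reset): HEAD=main@A [main=A work=B]
After op 5 (reset): HEAD=main@C [main=C work=B]
After op 6 (checkout): HEAD=work@B [main=C work=B]
After op 7 (commit): HEAD=work@D [main=C work=D]
After op 8 (commit): HEAD=work@E [main=C work=E]
After op 9 (commit): HEAD=work@F [main=C work=F]
After op 10 (commit): HEAD=work@G [main=C work=G]

Answer: work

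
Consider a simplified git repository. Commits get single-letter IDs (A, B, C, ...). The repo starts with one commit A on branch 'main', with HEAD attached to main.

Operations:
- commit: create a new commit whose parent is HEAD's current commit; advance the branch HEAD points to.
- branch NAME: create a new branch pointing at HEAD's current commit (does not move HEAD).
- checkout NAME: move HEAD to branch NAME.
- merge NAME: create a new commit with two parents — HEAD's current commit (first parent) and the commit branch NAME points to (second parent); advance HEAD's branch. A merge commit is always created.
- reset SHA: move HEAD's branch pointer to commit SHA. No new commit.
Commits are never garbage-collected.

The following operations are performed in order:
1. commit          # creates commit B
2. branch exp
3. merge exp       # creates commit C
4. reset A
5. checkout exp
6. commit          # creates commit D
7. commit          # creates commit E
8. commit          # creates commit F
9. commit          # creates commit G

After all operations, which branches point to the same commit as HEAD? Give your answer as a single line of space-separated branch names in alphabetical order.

After op 1 (commit): HEAD=main@B [main=B]
After op 2 (branch): HEAD=main@B [exp=B main=B]
After op 3 (merge): HEAD=main@C [exp=B main=C]
After op 4 (reset): HEAD=main@A [exp=B main=A]
After op 5 (checkout): HEAD=exp@B [exp=B main=A]
After op 6 (commit): HEAD=exp@D [exp=D main=A]
After op 7 (commit): HEAD=exp@E [exp=E main=A]
After op 8 (commit): HEAD=exp@F [exp=F main=A]
After op 9 (commit): HEAD=exp@G [exp=G main=A]

Answer: exp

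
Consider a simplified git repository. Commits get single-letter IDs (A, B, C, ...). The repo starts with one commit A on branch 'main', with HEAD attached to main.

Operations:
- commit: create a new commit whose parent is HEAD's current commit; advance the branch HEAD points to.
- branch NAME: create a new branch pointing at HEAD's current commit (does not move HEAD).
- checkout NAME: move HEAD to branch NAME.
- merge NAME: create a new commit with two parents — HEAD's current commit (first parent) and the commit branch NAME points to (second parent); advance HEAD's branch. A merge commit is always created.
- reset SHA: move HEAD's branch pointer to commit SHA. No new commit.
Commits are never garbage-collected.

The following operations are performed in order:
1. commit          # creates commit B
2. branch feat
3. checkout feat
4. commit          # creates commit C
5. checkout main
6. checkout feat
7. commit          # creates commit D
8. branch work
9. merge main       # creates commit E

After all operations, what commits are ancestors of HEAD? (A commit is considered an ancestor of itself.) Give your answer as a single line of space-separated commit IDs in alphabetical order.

After op 1 (commit): HEAD=main@B [main=B]
After op 2 (branch): HEAD=main@B [feat=B main=B]
After op 3 (checkout): HEAD=feat@B [feat=B main=B]
After op 4 (commit): HEAD=feat@C [feat=C main=B]
After op 5 (checkout): HEAD=main@B [feat=C main=B]
After op 6 (checkout): HEAD=feat@C [feat=C main=B]
After op 7 (commit): HEAD=feat@D [feat=D main=B]
After op 8 (branch): HEAD=feat@D [feat=D main=B work=D]
After op 9 (merge): HEAD=feat@E [feat=E main=B work=D]

Answer: A B C D E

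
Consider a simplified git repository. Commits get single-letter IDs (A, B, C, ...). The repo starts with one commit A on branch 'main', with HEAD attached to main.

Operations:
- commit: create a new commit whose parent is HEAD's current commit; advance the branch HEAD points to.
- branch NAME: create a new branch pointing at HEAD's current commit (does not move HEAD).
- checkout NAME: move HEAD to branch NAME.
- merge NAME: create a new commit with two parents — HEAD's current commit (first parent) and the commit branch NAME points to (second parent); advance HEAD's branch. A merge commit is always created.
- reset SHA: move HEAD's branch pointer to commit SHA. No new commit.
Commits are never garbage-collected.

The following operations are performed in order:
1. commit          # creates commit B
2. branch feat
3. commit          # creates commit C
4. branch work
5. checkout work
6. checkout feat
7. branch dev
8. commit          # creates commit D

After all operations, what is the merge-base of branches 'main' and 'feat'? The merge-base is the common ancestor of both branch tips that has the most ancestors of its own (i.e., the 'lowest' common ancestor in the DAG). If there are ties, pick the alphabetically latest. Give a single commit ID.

Answer: B

Derivation:
After op 1 (commit): HEAD=main@B [main=B]
After op 2 (branch): HEAD=main@B [feat=B main=B]
After op 3 (commit): HEAD=main@C [feat=B main=C]
After op 4 (branch): HEAD=main@C [feat=B main=C work=C]
After op 5 (checkout): HEAD=work@C [feat=B main=C work=C]
After op 6 (checkout): HEAD=feat@B [feat=B main=C work=C]
After op 7 (branch): HEAD=feat@B [dev=B feat=B main=C work=C]
After op 8 (commit): HEAD=feat@D [dev=B feat=D main=C work=C]
ancestors(main=C): ['A', 'B', 'C']
ancestors(feat=D): ['A', 'B', 'D']
common: ['A', 'B']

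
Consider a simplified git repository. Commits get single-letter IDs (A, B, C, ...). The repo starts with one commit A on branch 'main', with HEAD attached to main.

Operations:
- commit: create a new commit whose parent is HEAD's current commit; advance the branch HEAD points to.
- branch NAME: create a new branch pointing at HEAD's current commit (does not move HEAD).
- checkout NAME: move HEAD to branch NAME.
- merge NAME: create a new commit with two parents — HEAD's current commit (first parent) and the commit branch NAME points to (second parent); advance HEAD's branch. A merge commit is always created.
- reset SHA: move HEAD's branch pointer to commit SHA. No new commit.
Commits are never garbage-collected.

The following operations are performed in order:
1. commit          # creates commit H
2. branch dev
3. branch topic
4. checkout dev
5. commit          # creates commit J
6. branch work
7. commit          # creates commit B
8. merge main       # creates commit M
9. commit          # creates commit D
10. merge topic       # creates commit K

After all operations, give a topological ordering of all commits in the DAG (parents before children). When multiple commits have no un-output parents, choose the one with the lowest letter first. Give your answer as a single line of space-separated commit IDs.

Answer: A H J B M D K

Derivation:
After op 1 (commit): HEAD=main@H [main=H]
After op 2 (branch): HEAD=main@H [dev=H main=H]
After op 3 (branch): HEAD=main@H [dev=H main=H topic=H]
After op 4 (checkout): HEAD=dev@H [dev=H main=H topic=H]
After op 5 (commit): HEAD=dev@J [dev=J main=H topic=H]
After op 6 (branch): HEAD=dev@J [dev=J main=H topic=H work=J]
After op 7 (commit): HEAD=dev@B [dev=B main=H topic=H work=J]
After op 8 (merge): HEAD=dev@M [dev=M main=H topic=H work=J]
After op 9 (commit): HEAD=dev@D [dev=D main=H topic=H work=J]
After op 10 (merge): HEAD=dev@K [dev=K main=H topic=H work=J]
commit A: parents=[]
commit B: parents=['J']
commit D: parents=['M']
commit H: parents=['A']
commit J: parents=['H']
commit K: parents=['D', 'H']
commit M: parents=['B', 'H']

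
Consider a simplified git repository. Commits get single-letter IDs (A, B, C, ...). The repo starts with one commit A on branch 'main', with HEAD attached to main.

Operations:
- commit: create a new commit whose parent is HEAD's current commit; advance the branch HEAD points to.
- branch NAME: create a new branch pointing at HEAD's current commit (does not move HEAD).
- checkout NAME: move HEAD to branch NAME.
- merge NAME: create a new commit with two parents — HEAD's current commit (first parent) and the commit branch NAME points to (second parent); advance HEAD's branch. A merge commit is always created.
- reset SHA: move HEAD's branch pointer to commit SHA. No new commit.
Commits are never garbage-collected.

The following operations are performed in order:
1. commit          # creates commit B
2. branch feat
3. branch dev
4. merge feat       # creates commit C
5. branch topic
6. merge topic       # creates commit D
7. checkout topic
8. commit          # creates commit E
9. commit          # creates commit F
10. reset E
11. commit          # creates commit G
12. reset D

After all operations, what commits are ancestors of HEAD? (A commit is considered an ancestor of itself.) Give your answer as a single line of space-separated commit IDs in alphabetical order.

Answer: A B C D

Derivation:
After op 1 (commit): HEAD=main@B [main=B]
After op 2 (branch): HEAD=main@B [feat=B main=B]
After op 3 (branch): HEAD=main@B [dev=B feat=B main=B]
After op 4 (merge): HEAD=main@C [dev=B feat=B main=C]
After op 5 (branch): HEAD=main@C [dev=B feat=B main=C topic=C]
After op 6 (merge): HEAD=main@D [dev=B feat=B main=D topic=C]
After op 7 (checkout): HEAD=topic@C [dev=B feat=B main=D topic=C]
After op 8 (commit): HEAD=topic@E [dev=B feat=B main=D topic=E]
After op 9 (commit): HEAD=topic@F [dev=B feat=B main=D topic=F]
After op 10 (reset): HEAD=topic@E [dev=B feat=B main=D topic=E]
After op 11 (commit): HEAD=topic@G [dev=B feat=B main=D topic=G]
After op 12 (reset): HEAD=topic@D [dev=B feat=B main=D topic=D]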